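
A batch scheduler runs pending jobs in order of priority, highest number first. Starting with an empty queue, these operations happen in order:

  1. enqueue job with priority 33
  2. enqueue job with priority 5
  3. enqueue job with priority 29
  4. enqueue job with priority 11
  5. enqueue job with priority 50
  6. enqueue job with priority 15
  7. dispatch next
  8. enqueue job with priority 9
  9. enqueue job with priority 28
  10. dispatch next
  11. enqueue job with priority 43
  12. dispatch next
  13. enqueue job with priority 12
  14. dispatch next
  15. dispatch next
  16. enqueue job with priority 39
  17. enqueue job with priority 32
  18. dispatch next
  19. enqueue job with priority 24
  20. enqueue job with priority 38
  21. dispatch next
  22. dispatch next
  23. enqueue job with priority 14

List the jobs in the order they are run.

50, 33, 43, 29, 28, 39, 38, 32

insert 33 → {33}
insert 5 → {33, 5}
insert 29 → {33, 29, 5}
insert 11 → {33, 29, 11, 5}
insert 50 → {50, 33, 29, 11, 5}
insert 15 → {50, 33, 29, 15, 11, 5}
dispatch next → 50; now {33, 29, 15, 11, 5}
insert 9 → {33, 29, 15, 11, 9, 5}
insert 28 → {33, 29, 28, 15, 11, 9, 5}
dispatch next → 33; now {29, 28, 15, 11, 9, 5}
insert 43 → {43, 29, 28, 15, 11, 9, 5}
dispatch next → 43; now {29, 28, 15, 11, 9, 5}
insert 12 → {29, 28, 15, 12, 11, 9, 5}
dispatch next → 29; now {28, 15, 12, 11, 9, 5}
dispatch next → 28; now {15, 12, 11, 9, 5}
insert 39 → {39, 15, 12, 11, 9, 5}
insert 32 → {39, 32, 15, 12, 11, 9, 5}
dispatch next → 39; now {32, 15, 12, 11, 9, 5}
insert 24 → {32, 24, 15, 12, 11, 9, 5}
insert 38 → {38, 32, 24, 15, 12, 11, 9, 5}
dispatch next → 38; now {32, 24, 15, 12, 11, 9, 5}
dispatch next → 32; now {24, 15, 12, 11, 9, 5}
insert 14 → {24, 15, 14, 12, 11, 9, 5}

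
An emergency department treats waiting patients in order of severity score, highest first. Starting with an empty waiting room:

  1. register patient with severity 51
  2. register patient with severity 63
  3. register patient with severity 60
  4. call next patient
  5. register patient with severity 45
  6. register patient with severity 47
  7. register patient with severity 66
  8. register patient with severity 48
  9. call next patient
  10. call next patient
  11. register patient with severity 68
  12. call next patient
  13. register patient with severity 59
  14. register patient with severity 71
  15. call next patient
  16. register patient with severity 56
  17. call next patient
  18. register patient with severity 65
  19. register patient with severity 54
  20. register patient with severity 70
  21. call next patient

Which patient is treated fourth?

68

insert 51 → {51}
insert 63 → {63, 51}
insert 60 → {63, 60, 51}
call next patient → 63; now {60, 51}
insert 45 → {60, 51, 45}
insert 47 → {60, 51, 47, 45}
insert 66 → {66, 60, 51, 47, 45}
insert 48 → {66, 60, 51, 48, 47, 45}
call next patient → 66; now {60, 51, 48, 47, 45}
call next patient → 60; now {51, 48, 47, 45}
insert 68 → {68, 51, 48, 47, 45}
call next patient → 68; now {51, 48, 47, 45}
insert 59 → {59, 51, 48, 47, 45}
insert 71 → {71, 59, 51, 48, 47, 45}
call next patient → 71; now {59, 51, 48, 47, 45}
insert 56 → {59, 56, 51, 48, 47, 45}
call next patient → 59; now {56, 51, 48, 47, 45}
insert 65 → {65, 56, 51, 48, 47, 45}
insert 54 → {65, 56, 54, 51, 48, 47, 45}
insert 70 → {70, 65, 56, 54, 51, 48, 47, 45}
call next patient → 70; now {65, 56, 54, 51, 48, 47, 45}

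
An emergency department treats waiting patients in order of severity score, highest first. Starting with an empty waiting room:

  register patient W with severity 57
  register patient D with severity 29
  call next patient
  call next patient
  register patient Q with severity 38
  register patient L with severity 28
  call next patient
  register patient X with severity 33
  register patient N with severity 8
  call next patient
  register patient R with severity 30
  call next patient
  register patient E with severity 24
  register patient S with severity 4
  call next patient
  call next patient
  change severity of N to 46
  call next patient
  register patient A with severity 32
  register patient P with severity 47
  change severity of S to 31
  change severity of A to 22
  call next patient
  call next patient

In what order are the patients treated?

add W (severity 57) → {W:57}
add D (severity 29) → {W:57, D:29}
call next patient → W; now {D:29}
call next patient → D; now {}
add Q (severity 38) → {Q:38}
add L (severity 28) → {Q:38, L:28}
call next patient → Q; now {L:28}
add X (severity 33) → {X:33, L:28}
add N (severity 8) → {X:33, L:28, N:8}
call next patient → X; now {L:28, N:8}
add R (severity 30) → {R:30, L:28, N:8}
call next patient → R; now {L:28, N:8}
add E (severity 24) → {L:28, E:24, N:8}
add S (severity 4) → {L:28, E:24, N:8, S:4}
call next patient → L; now {E:24, N:8, S:4}
call next patient → E; now {N:8, S:4}
update N to severity 46 → {N:46, S:4}
call next patient → N; now {S:4}
add A (severity 32) → {A:32, S:4}
add P (severity 47) → {P:47, A:32, S:4}
update S to severity 31 → {P:47, A:32, S:31}
update A to severity 22 → {P:47, S:31, A:22}
call next patient → P; now {S:31, A:22}
call next patient → S; now {A:22}

[W, D, Q, X, R, L, E, N, P, S]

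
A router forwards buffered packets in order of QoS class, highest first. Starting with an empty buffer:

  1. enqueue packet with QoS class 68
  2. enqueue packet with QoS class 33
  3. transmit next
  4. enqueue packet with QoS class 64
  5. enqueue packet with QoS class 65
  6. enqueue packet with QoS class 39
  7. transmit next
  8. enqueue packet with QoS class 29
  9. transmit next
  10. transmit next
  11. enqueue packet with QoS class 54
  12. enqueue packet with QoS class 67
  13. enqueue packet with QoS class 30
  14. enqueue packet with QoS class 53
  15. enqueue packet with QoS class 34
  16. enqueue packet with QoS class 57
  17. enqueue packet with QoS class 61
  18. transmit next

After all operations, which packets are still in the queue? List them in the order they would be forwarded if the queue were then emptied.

insert 68 → {68}
insert 33 → {68, 33}
transmit next → 68; now {33}
insert 64 → {64, 33}
insert 65 → {65, 64, 33}
insert 39 → {65, 64, 39, 33}
transmit next → 65; now {64, 39, 33}
insert 29 → {64, 39, 33, 29}
transmit next → 64; now {39, 33, 29}
transmit next → 39; now {33, 29}
insert 54 → {54, 33, 29}
insert 67 → {67, 54, 33, 29}
insert 30 → {67, 54, 33, 30, 29}
insert 53 → {67, 54, 53, 33, 30, 29}
insert 34 → {67, 54, 53, 34, 33, 30, 29}
insert 57 → {67, 57, 54, 53, 34, 33, 30, 29}
insert 61 → {67, 61, 57, 54, 53, 34, 33, 30, 29}
transmit next → 67; now {61, 57, 54, 53, 34, 33, 30, 29}

61, 57, 54, 53, 34, 33, 30, 29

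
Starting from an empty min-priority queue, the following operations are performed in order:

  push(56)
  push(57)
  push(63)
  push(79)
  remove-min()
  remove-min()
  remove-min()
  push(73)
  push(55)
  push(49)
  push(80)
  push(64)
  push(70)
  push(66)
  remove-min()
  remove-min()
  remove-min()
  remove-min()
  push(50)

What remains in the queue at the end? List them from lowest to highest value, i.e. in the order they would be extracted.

insert 56 → {56}
insert 57 → {56, 57}
insert 63 → {56, 57, 63}
insert 79 → {56, 57, 63, 79}
remove-min → 56; now {57, 63, 79}
remove-min → 57; now {63, 79}
remove-min → 63; now {79}
insert 73 → {73, 79}
insert 55 → {55, 73, 79}
insert 49 → {49, 55, 73, 79}
insert 80 → {49, 55, 73, 79, 80}
insert 64 → {49, 55, 64, 73, 79, 80}
insert 70 → {49, 55, 64, 70, 73, 79, 80}
insert 66 → {49, 55, 64, 66, 70, 73, 79, 80}
remove-min → 49; now {55, 64, 66, 70, 73, 79, 80}
remove-min → 55; now {64, 66, 70, 73, 79, 80}
remove-min → 64; now {66, 70, 73, 79, 80}
remove-min → 66; now {70, 73, 79, 80}
insert 50 → {50, 70, 73, 79, 80}

[50, 70, 73, 79, 80]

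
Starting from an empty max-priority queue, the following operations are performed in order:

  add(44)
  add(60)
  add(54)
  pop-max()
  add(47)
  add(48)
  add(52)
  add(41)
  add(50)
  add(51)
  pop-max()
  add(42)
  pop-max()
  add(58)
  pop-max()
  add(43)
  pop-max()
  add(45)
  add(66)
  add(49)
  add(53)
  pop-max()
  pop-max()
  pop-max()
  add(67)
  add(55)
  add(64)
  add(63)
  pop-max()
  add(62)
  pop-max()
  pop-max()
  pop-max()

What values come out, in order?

insert 44 → {44}
insert 60 → {60, 44}
insert 54 → {60, 54, 44}
pop-max → 60; now {54, 44}
insert 47 → {54, 47, 44}
insert 48 → {54, 48, 47, 44}
insert 52 → {54, 52, 48, 47, 44}
insert 41 → {54, 52, 48, 47, 44, 41}
insert 50 → {54, 52, 50, 48, 47, 44, 41}
insert 51 → {54, 52, 51, 50, 48, 47, 44, 41}
pop-max → 54; now {52, 51, 50, 48, 47, 44, 41}
insert 42 → {52, 51, 50, 48, 47, 44, 42, 41}
pop-max → 52; now {51, 50, 48, 47, 44, 42, 41}
insert 58 → {58, 51, 50, 48, 47, 44, 42, 41}
pop-max → 58; now {51, 50, 48, 47, 44, 42, 41}
insert 43 → {51, 50, 48, 47, 44, 43, 42, 41}
pop-max → 51; now {50, 48, 47, 44, 43, 42, 41}
insert 45 → {50, 48, 47, 45, 44, 43, 42, 41}
insert 66 → {66, 50, 48, 47, 45, 44, 43, 42, 41}
insert 49 → {66, 50, 49, 48, 47, 45, 44, 43, 42, 41}
insert 53 → {66, 53, 50, 49, 48, 47, 45, 44, 43, 42, 41}
pop-max → 66; now {53, 50, 49, 48, 47, 45, 44, 43, 42, 41}
pop-max → 53; now {50, 49, 48, 47, 45, 44, 43, 42, 41}
pop-max → 50; now {49, 48, 47, 45, 44, 43, 42, 41}
insert 67 → {67, 49, 48, 47, 45, 44, 43, 42, 41}
insert 55 → {67, 55, 49, 48, 47, 45, 44, 43, 42, 41}
insert 64 → {67, 64, 55, 49, 48, 47, 45, 44, 43, 42, 41}
insert 63 → {67, 64, 63, 55, 49, 48, 47, 45, 44, 43, 42, 41}
pop-max → 67; now {64, 63, 55, 49, 48, 47, 45, 44, 43, 42, 41}
insert 62 → {64, 63, 62, 55, 49, 48, 47, 45, 44, 43, 42, 41}
pop-max → 64; now {63, 62, 55, 49, 48, 47, 45, 44, 43, 42, 41}
pop-max → 63; now {62, 55, 49, 48, 47, 45, 44, 43, 42, 41}
pop-max → 62; now {55, 49, 48, 47, 45, 44, 43, 42, 41}

[60, 54, 52, 58, 51, 66, 53, 50, 67, 64, 63, 62]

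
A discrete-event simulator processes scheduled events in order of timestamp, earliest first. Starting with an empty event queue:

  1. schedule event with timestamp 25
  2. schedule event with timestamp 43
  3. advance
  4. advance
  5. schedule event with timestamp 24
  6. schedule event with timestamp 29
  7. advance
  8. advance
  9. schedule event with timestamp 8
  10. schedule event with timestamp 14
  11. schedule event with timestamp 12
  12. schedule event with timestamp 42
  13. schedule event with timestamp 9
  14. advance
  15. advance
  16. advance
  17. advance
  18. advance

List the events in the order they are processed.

insert 25 → {25}
insert 43 → {25, 43}
advance → 25; now {43}
advance → 43; now {}
insert 24 → {24}
insert 29 → {24, 29}
advance → 24; now {29}
advance → 29; now {}
insert 8 → {8}
insert 14 → {8, 14}
insert 12 → {8, 12, 14}
insert 42 → {8, 12, 14, 42}
insert 9 → {8, 9, 12, 14, 42}
advance → 8; now {9, 12, 14, 42}
advance → 9; now {12, 14, 42}
advance → 12; now {14, 42}
advance → 14; now {42}
advance → 42; now {}

[25, 43, 24, 29, 8, 9, 12, 14, 42]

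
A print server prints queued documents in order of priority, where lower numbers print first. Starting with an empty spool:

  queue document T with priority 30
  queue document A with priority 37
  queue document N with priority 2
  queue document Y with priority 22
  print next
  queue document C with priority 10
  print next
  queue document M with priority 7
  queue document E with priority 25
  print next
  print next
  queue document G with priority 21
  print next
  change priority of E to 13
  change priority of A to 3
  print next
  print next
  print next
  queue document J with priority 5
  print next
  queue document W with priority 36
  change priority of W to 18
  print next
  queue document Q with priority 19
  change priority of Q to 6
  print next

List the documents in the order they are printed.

add T (priority 30) → {T:30}
add A (priority 37) → {T:30, A:37}
add N (priority 2) → {N:2, T:30, A:37}
add Y (priority 22) → {N:2, Y:22, T:30, A:37}
print next → N; now {Y:22, T:30, A:37}
add C (priority 10) → {C:10, Y:22, T:30, A:37}
print next → C; now {Y:22, T:30, A:37}
add M (priority 7) → {M:7, Y:22, T:30, A:37}
add E (priority 25) → {M:7, Y:22, E:25, T:30, A:37}
print next → M; now {Y:22, E:25, T:30, A:37}
print next → Y; now {E:25, T:30, A:37}
add G (priority 21) → {G:21, E:25, T:30, A:37}
print next → G; now {E:25, T:30, A:37}
update E to priority 13 → {E:13, T:30, A:37}
update A to priority 3 → {A:3, E:13, T:30}
print next → A; now {E:13, T:30}
print next → E; now {T:30}
print next → T; now {}
add J (priority 5) → {J:5}
print next → J; now {}
add W (priority 36) → {W:36}
update W to priority 18 → {W:18}
print next → W; now {}
add Q (priority 19) → {Q:19}
update Q to priority 6 → {Q:6}
print next → Q; now {}

[N, C, M, Y, G, A, E, T, J, W, Q]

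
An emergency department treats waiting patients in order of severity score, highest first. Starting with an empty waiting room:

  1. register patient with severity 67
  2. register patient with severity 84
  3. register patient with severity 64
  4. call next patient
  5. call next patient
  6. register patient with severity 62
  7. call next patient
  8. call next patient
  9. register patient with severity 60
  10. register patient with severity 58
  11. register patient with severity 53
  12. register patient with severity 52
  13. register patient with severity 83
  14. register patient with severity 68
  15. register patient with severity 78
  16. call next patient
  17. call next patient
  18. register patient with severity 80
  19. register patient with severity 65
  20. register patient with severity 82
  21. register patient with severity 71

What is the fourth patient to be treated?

62

insert 67 → {67}
insert 84 → {84, 67}
insert 64 → {84, 67, 64}
call next patient → 84; now {67, 64}
call next patient → 67; now {64}
insert 62 → {64, 62}
call next patient → 64; now {62}
call next patient → 62; now {}
insert 60 → {60}
insert 58 → {60, 58}
insert 53 → {60, 58, 53}
insert 52 → {60, 58, 53, 52}
insert 83 → {83, 60, 58, 53, 52}
insert 68 → {83, 68, 60, 58, 53, 52}
insert 78 → {83, 78, 68, 60, 58, 53, 52}
call next patient → 83; now {78, 68, 60, 58, 53, 52}
call next patient → 78; now {68, 60, 58, 53, 52}
insert 80 → {80, 68, 60, 58, 53, 52}
insert 65 → {80, 68, 65, 60, 58, 53, 52}
insert 82 → {82, 80, 68, 65, 60, 58, 53, 52}
insert 71 → {82, 80, 71, 68, 65, 60, 58, 53, 52}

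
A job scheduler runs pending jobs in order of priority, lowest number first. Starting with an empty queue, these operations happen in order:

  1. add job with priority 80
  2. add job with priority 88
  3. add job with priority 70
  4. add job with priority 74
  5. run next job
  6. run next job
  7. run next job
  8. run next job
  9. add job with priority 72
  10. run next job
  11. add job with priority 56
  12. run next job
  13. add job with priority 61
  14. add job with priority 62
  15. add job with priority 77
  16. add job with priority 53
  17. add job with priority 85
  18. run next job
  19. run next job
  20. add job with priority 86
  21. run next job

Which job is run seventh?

insert 80 → {80}
insert 88 → {80, 88}
insert 70 → {70, 80, 88}
insert 74 → {70, 74, 80, 88}
run next job → 70; now {74, 80, 88}
run next job → 74; now {80, 88}
run next job → 80; now {88}
run next job → 88; now {}
insert 72 → {72}
run next job → 72; now {}
insert 56 → {56}
run next job → 56; now {}
insert 61 → {61}
insert 62 → {61, 62}
insert 77 → {61, 62, 77}
insert 53 → {53, 61, 62, 77}
insert 85 → {53, 61, 62, 77, 85}
run next job → 53; now {61, 62, 77, 85}
run next job → 61; now {62, 77, 85}
insert 86 → {62, 77, 85, 86}
run next job → 62; now {77, 85, 86}

53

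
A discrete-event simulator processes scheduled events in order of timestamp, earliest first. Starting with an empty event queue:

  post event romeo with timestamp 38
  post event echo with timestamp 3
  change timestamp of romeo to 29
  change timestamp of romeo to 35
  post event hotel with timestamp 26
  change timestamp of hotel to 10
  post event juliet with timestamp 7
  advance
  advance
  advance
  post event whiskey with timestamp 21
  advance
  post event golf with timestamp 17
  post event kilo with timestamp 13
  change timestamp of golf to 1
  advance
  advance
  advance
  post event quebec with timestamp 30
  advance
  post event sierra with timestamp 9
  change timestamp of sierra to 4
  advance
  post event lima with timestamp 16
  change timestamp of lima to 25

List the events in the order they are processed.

add romeo (timestamp 38) → {romeo:38}
add echo (timestamp 3) → {echo:3, romeo:38}
update romeo to timestamp 29 → {echo:3, romeo:29}
update romeo to timestamp 35 → {echo:3, romeo:35}
add hotel (timestamp 26) → {echo:3, hotel:26, romeo:35}
update hotel to timestamp 10 → {echo:3, hotel:10, romeo:35}
add juliet (timestamp 7) → {echo:3, juliet:7, hotel:10, romeo:35}
advance → echo; now {juliet:7, hotel:10, romeo:35}
advance → juliet; now {hotel:10, romeo:35}
advance → hotel; now {romeo:35}
add whiskey (timestamp 21) → {whiskey:21, romeo:35}
advance → whiskey; now {romeo:35}
add golf (timestamp 17) → {golf:17, romeo:35}
add kilo (timestamp 13) → {kilo:13, golf:17, romeo:35}
update golf to timestamp 1 → {golf:1, kilo:13, romeo:35}
advance → golf; now {kilo:13, romeo:35}
advance → kilo; now {romeo:35}
advance → romeo; now {}
add quebec (timestamp 30) → {quebec:30}
advance → quebec; now {}
add sierra (timestamp 9) → {sierra:9}
update sierra to timestamp 4 → {sierra:4}
advance → sierra; now {}
add lima (timestamp 16) → {lima:16}
update lima to timestamp 25 → {lima:25}

echo → juliet → hotel → whiskey → golf → kilo → romeo → quebec → sierra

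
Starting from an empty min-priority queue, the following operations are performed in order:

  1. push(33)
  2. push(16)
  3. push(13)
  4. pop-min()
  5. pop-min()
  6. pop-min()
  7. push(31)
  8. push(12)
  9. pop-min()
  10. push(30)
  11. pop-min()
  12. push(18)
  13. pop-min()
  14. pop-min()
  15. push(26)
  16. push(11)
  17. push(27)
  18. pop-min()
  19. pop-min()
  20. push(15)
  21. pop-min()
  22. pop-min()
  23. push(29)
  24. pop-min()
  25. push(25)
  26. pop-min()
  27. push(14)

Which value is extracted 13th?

25

insert 33 → {33}
insert 16 → {16, 33}
insert 13 → {13, 16, 33}
pop-min → 13; now {16, 33}
pop-min → 16; now {33}
pop-min → 33; now {}
insert 31 → {31}
insert 12 → {12, 31}
pop-min → 12; now {31}
insert 30 → {30, 31}
pop-min → 30; now {31}
insert 18 → {18, 31}
pop-min → 18; now {31}
pop-min → 31; now {}
insert 26 → {26}
insert 11 → {11, 26}
insert 27 → {11, 26, 27}
pop-min → 11; now {26, 27}
pop-min → 26; now {27}
insert 15 → {15, 27}
pop-min → 15; now {27}
pop-min → 27; now {}
insert 29 → {29}
pop-min → 29; now {}
insert 25 → {25}
pop-min → 25; now {}
insert 14 → {14}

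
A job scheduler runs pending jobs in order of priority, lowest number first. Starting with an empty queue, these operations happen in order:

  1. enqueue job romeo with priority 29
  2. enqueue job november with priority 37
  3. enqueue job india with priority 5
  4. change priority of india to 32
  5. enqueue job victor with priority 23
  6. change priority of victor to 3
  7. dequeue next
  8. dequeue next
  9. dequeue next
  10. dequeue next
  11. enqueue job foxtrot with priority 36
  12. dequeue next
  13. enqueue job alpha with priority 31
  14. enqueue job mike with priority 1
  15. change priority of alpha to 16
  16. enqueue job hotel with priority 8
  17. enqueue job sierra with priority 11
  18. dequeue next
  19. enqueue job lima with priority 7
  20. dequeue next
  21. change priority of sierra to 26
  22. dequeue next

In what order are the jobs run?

[victor, romeo, india, november, foxtrot, mike, lima, hotel]

add romeo (priority 29) → {romeo:29}
add november (priority 37) → {romeo:29, november:37}
add india (priority 5) → {india:5, romeo:29, november:37}
update india to priority 32 → {romeo:29, india:32, november:37}
add victor (priority 23) → {victor:23, romeo:29, india:32, november:37}
update victor to priority 3 → {victor:3, romeo:29, india:32, november:37}
dequeue next → victor; now {romeo:29, india:32, november:37}
dequeue next → romeo; now {india:32, november:37}
dequeue next → india; now {november:37}
dequeue next → november; now {}
add foxtrot (priority 36) → {foxtrot:36}
dequeue next → foxtrot; now {}
add alpha (priority 31) → {alpha:31}
add mike (priority 1) → {mike:1, alpha:31}
update alpha to priority 16 → {mike:1, alpha:16}
add hotel (priority 8) → {mike:1, hotel:8, alpha:16}
add sierra (priority 11) → {mike:1, hotel:8, sierra:11, alpha:16}
dequeue next → mike; now {hotel:8, sierra:11, alpha:16}
add lima (priority 7) → {lima:7, hotel:8, sierra:11, alpha:16}
dequeue next → lima; now {hotel:8, sierra:11, alpha:16}
update sierra to priority 26 → {hotel:8, alpha:16, sierra:26}
dequeue next → hotel; now {alpha:16, sierra:26}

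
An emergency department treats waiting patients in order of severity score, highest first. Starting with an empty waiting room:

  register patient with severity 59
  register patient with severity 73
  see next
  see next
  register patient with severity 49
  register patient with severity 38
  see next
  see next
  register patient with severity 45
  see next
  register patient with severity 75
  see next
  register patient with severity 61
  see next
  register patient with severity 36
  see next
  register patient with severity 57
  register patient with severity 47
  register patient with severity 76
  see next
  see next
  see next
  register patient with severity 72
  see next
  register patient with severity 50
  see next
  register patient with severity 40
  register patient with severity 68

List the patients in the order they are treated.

insert 59 → {59}
insert 73 → {73, 59}
see next → 73; now {59}
see next → 59; now {}
insert 49 → {49}
insert 38 → {49, 38}
see next → 49; now {38}
see next → 38; now {}
insert 45 → {45}
see next → 45; now {}
insert 75 → {75}
see next → 75; now {}
insert 61 → {61}
see next → 61; now {}
insert 36 → {36}
see next → 36; now {}
insert 57 → {57}
insert 47 → {57, 47}
insert 76 → {76, 57, 47}
see next → 76; now {57, 47}
see next → 57; now {47}
see next → 47; now {}
insert 72 → {72}
see next → 72; now {}
insert 50 → {50}
see next → 50; now {}
insert 40 → {40}
insert 68 → {68, 40}

73 → 59 → 49 → 38 → 45 → 75 → 61 → 36 → 76 → 57 → 47 → 72 → 50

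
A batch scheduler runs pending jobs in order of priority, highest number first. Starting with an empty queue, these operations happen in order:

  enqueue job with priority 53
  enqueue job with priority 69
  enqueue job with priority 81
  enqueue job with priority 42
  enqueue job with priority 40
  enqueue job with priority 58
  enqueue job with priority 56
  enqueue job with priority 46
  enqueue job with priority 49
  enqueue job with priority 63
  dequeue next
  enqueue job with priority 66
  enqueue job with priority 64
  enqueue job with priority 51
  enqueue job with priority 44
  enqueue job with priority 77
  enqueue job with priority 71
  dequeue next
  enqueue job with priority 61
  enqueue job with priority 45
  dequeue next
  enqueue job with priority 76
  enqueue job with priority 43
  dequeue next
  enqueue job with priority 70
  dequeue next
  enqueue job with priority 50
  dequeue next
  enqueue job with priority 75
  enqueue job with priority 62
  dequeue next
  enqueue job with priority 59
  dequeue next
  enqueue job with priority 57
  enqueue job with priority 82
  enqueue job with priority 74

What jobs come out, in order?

insert 53 → {53}
insert 69 → {69, 53}
insert 81 → {81, 69, 53}
insert 42 → {81, 69, 53, 42}
insert 40 → {81, 69, 53, 42, 40}
insert 58 → {81, 69, 58, 53, 42, 40}
insert 56 → {81, 69, 58, 56, 53, 42, 40}
insert 46 → {81, 69, 58, 56, 53, 46, 42, 40}
insert 49 → {81, 69, 58, 56, 53, 49, 46, 42, 40}
insert 63 → {81, 69, 63, 58, 56, 53, 49, 46, 42, 40}
dequeue next → 81; now {69, 63, 58, 56, 53, 49, 46, 42, 40}
insert 66 → {69, 66, 63, 58, 56, 53, 49, 46, 42, 40}
insert 64 → {69, 66, 64, 63, 58, 56, 53, 49, 46, 42, 40}
insert 51 → {69, 66, 64, 63, 58, 56, 53, 51, 49, 46, 42, 40}
insert 44 → {69, 66, 64, 63, 58, 56, 53, 51, 49, 46, 44, 42, 40}
insert 77 → {77, 69, 66, 64, 63, 58, 56, 53, 51, 49, 46, 44, 42, 40}
insert 71 → {77, 71, 69, 66, 64, 63, 58, 56, 53, 51, 49, 46, 44, 42, 40}
dequeue next → 77; now {71, 69, 66, 64, 63, 58, 56, 53, 51, 49, 46, 44, 42, 40}
insert 61 → {71, 69, 66, 64, 63, 61, 58, 56, 53, 51, 49, 46, 44, 42, 40}
insert 45 → {71, 69, 66, 64, 63, 61, 58, 56, 53, 51, 49, 46, 45, 44, 42, 40}
dequeue next → 71; now {69, 66, 64, 63, 61, 58, 56, 53, 51, 49, 46, 45, 44, 42, 40}
insert 76 → {76, 69, 66, 64, 63, 61, 58, 56, 53, 51, 49, 46, 45, 44, 42, 40}
insert 43 → {76, 69, 66, 64, 63, 61, 58, 56, 53, 51, 49, 46, 45, 44, 43, 42, 40}
dequeue next → 76; now {69, 66, 64, 63, 61, 58, 56, 53, 51, 49, 46, 45, 44, 43, 42, 40}
insert 70 → {70, 69, 66, 64, 63, 61, 58, 56, 53, 51, 49, 46, 45, 44, 43, 42, 40}
dequeue next → 70; now {69, 66, 64, 63, 61, 58, 56, 53, 51, 49, 46, 45, 44, 43, 42, 40}
insert 50 → {69, 66, 64, 63, 61, 58, 56, 53, 51, 50, 49, 46, 45, 44, 43, 42, 40}
dequeue next → 69; now {66, 64, 63, 61, 58, 56, 53, 51, 50, 49, 46, 45, 44, 43, 42, 40}
insert 75 → {75, 66, 64, 63, 61, 58, 56, 53, 51, 50, 49, 46, 45, 44, 43, 42, 40}
insert 62 → {75, 66, 64, 63, 62, 61, 58, 56, 53, 51, 50, 49, 46, 45, 44, 43, 42, 40}
dequeue next → 75; now {66, 64, 63, 62, 61, 58, 56, 53, 51, 50, 49, 46, 45, 44, 43, 42, 40}
insert 59 → {66, 64, 63, 62, 61, 59, 58, 56, 53, 51, 50, 49, 46, 45, 44, 43, 42, 40}
dequeue next → 66; now {64, 63, 62, 61, 59, 58, 56, 53, 51, 50, 49, 46, 45, 44, 43, 42, 40}
insert 57 → {64, 63, 62, 61, 59, 58, 57, 56, 53, 51, 50, 49, 46, 45, 44, 43, 42, 40}
insert 82 → {82, 64, 63, 62, 61, 59, 58, 57, 56, 53, 51, 50, 49, 46, 45, 44, 43, 42, 40}
insert 74 → {82, 74, 64, 63, 62, 61, 59, 58, 57, 56, 53, 51, 50, 49, 46, 45, 44, 43, 42, 40}

81, 77, 71, 76, 70, 69, 75, 66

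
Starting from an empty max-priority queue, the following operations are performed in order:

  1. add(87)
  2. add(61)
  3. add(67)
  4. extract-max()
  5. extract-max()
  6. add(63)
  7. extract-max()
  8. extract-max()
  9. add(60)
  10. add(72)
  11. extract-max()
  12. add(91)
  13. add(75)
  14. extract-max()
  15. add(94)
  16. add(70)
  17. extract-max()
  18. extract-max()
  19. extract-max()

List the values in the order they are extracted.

87, 67, 63, 61, 72, 91, 94, 75, 70

insert 87 → {87}
insert 61 → {87, 61}
insert 67 → {87, 67, 61}
extract-max → 87; now {67, 61}
extract-max → 67; now {61}
insert 63 → {63, 61}
extract-max → 63; now {61}
extract-max → 61; now {}
insert 60 → {60}
insert 72 → {72, 60}
extract-max → 72; now {60}
insert 91 → {91, 60}
insert 75 → {91, 75, 60}
extract-max → 91; now {75, 60}
insert 94 → {94, 75, 60}
insert 70 → {94, 75, 70, 60}
extract-max → 94; now {75, 70, 60}
extract-max → 75; now {70, 60}
extract-max → 70; now {60}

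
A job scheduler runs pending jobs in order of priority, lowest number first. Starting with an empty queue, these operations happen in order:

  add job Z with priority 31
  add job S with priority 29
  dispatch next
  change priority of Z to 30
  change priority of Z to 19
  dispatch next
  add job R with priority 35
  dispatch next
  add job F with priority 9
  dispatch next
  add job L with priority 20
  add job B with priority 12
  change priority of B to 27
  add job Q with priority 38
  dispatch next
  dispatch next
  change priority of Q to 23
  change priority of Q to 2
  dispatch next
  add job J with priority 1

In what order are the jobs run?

[S, Z, R, F, L, B, Q]

add Z (priority 31) → {Z:31}
add S (priority 29) → {S:29, Z:31}
dispatch next → S; now {Z:31}
update Z to priority 30 → {Z:30}
update Z to priority 19 → {Z:19}
dispatch next → Z; now {}
add R (priority 35) → {R:35}
dispatch next → R; now {}
add F (priority 9) → {F:9}
dispatch next → F; now {}
add L (priority 20) → {L:20}
add B (priority 12) → {B:12, L:20}
update B to priority 27 → {L:20, B:27}
add Q (priority 38) → {L:20, B:27, Q:38}
dispatch next → L; now {B:27, Q:38}
dispatch next → B; now {Q:38}
update Q to priority 23 → {Q:23}
update Q to priority 2 → {Q:2}
dispatch next → Q; now {}
add J (priority 1) → {J:1}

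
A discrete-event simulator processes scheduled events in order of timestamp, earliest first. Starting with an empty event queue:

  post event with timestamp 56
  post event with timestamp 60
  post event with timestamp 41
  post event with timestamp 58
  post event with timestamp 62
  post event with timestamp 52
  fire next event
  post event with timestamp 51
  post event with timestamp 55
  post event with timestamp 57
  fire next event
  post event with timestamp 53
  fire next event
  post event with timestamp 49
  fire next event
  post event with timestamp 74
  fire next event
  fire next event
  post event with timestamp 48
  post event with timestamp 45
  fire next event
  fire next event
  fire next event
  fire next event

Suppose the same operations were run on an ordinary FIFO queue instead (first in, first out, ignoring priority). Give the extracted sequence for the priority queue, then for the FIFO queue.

insert 56 → {56}
insert 60 → {56, 60}
insert 41 → {41, 56, 60}
insert 58 → {41, 56, 58, 60}
insert 62 → {41, 56, 58, 60, 62}
insert 52 → {41, 52, 56, 58, 60, 62}
fire next event → 41; now {52, 56, 58, 60, 62}
insert 51 → {51, 52, 56, 58, 60, 62}
insert 55 → {51, 52, 55, 56, 58, 60, 62}
insert 57 → {51, 52, 55, 56, 57, 58, 60, 62}
fire next event → 51; now {52, 55, 56, 57, 58, 60, 62}
insert 53 → {52, 53, 55, 56, 57, 58, 60, 62}
fire next event → 52; now {53, 55, 56, 57, 58, 60, 62}
insert 49 → {49, 53, 55, 56, 57, 58, 60, 62}
fire next event → 49; now {53, 55, 56, 57, 58, 60, 62}
insert 74 → {53, 55, 56, 57, 58, 60, 62, 74}
fire next event → 53; now {55, 56, 57, 58, 60, 62, 74}
fire next event → 55; now {56, 57, 58, 60, 62, 74}
insert 48 → {48, 56, 57, 58, 60, 62, 74}
insert 45 → {45, 48, 56, 57, 58, 60, 62, 74}
fire next event → 45; now {48, 56, 57, 58, 60, 62, 74}
fire next event → 48; now {56, 57, 58, 60, 62, 74}
fire next event → 56; now {57, 58, 60, 62, 74}
fire next event → 57; now {58, 60, 62, 74}

priority queue: 41, 51, 52, 49, 53, 55, 45, 48, 56, 57; FIFO queue: [56, 60, 41, 58, 62, 52, 51, 55, 57, 53]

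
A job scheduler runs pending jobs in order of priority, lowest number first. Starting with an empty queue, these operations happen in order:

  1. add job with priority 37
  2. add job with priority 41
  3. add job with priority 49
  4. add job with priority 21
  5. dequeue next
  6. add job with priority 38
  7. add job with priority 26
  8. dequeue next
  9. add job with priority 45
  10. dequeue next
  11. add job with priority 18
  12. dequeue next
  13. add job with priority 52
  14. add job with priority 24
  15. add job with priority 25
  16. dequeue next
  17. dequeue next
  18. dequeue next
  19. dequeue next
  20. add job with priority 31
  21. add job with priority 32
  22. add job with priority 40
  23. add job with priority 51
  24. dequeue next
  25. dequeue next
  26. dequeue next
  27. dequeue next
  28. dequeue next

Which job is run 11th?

insert 37 → {37}
insert 41 → {37, 41}
insert 49 → {37, 41, 49}
insert 21 → {21, 37, 41, 49}
dequeue next → 21; now {37, 41, 49}
insert 38 → {37, 38, 41, 49}
insert 26 → {26, 37, 38, 41, 49}
dequeue next → 26; now {37, 38, 41, 49}
insert 45 → {37, 38, 41, 45, 49}
dequeue next → 37; now {38, 41, 45, 49}
insert 18 → {18, 38, 41, 45, 49}
dequeue next → 18; now {38, 41, 45, 49}
insert 52 → {38, 41, 45, 49, 52}
insert 24 → {24, 38, 41, 45, 49, 52}
insert 25 → {24, 25, 38, 41, 45, 49, 52}
dequeue next → 24; now {25, 38, 41, 45, 49, 52}
dequeue next → 25; now {38, 41, 45, 49, 52}
dequeue next → 38; now {41, 45, 49, 52}
dequeue next → 41; now {45, 49, 52}
insert 31 → {31, 45, 49, 52}
insert 32 → {31, 32, 45, 49, 52}
insert 40 → {31, 32, 40, 45, 49, 52}
insert 51 → {31, 32, 40, 45, 49, 51, 52}
dequeue next → 31; now {32, 40, 45, 49, 51, 52}
dequeue next → 32; now {40, 45, 49, 51, 52}
dequeue next → 40; now {45, 49, 51, 52}
dequeue next → 45; now {49, 51, 52}
dequeue next → 49; now {51, 52}

40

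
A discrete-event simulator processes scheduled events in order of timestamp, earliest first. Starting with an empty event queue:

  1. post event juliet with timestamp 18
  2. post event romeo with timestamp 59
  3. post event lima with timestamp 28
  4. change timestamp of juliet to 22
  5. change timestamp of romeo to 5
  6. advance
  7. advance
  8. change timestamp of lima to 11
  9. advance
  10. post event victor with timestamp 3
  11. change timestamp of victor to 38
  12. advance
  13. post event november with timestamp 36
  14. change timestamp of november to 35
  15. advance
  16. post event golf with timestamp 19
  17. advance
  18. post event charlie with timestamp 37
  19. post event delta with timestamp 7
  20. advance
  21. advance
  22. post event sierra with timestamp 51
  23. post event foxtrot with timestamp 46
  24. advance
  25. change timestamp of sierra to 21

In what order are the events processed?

add juliet (timestamp 18) → {juliet:18}
add romeo (timestamp 59) → {juliet:18, romeo:59}
add lima (timestamp 28) → {juliet:18, lima:28, romeo:59}
update juliet to timestamp 22 → {juliet:22, lima:28, romeo:59}
update romeo to timestamp 5 → {romeo:5, juliet:22, lima:28}
advance → romeo; now {juliet:22, lima:28}
advance → juliet; now {lima:28}
update lima to timestamp 11 → {lima:11}
advance → lima; now {}
add victor (timestamp 3) → {victor:3}
update victor to timestamp 38 → {victor:38}
advance → victor; now {}
add november (timestamp 36) → {november:36}
update november to timestamp 35 → {november:35}
advance → november; now {}
add golf (timestamp 19) → {golf:19}
advance → golf; now {}
add charlie (timestamp 37) → {charlie:37}
add delta (timestamp 7) → {delta:7, charlie:37}
advance → delta; now {charlie:37}
advance → charlie; now {}
add sierra (timestamp 51) → {sierra:51}
add foxtrot (timestamp 46) → {foxtrot:46, sierra:51}
advance → foxtrot; now {sierra:51}
update sierra to timestamp 21 → {sierra:21}

[romeo, juliet, lima, victor, november, golf, delta, charlie, foxtrot]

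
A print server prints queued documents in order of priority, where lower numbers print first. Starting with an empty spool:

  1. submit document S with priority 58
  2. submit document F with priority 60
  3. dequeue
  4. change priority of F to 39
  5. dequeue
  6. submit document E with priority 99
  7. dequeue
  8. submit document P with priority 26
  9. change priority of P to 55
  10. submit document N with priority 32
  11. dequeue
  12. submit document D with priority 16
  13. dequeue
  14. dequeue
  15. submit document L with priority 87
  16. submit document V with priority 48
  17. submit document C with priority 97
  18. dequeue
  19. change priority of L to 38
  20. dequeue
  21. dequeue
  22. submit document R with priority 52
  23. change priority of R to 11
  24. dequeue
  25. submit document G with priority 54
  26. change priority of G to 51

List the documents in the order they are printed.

[S, F, E, N, D, P, V, L, C, R]

add S (priority 58) → {S:58}
add F (priority 60) → {S:58, F:60}
dequeue → S; now {F:60}
update F to priority 39 → {F:39}
dequeue → F; now {}
add E (priority 99) → {E:99}
dequeue → E; now {}
add P (priority 26) → {P:26}
update P to priority 55 → {P:55}
add N (priority 32) → {N:32, P:55}
dequeue → N; now {P:55}
add D (priority 16) → {D:16, P:55}
dequeue → D; now {P:55}
dequeue → P; now {}
add L (priority 87) → {L:87}
add V (priority 48) → {V:48, L:87}
add C (priority 97) → {V:48, L:87, C:97}
dequeue → V; now {L:87, C:97}
update L to priority 38 → {L:38, C:97}
dequeue → L; now {C:97}
dequeue → C; now {}
add R (priority 52) → {R:52}
update R to priority 11 → {R:11}
dequeue → R; now {}
add G (priority 54) → {G:54}
update G to priority 51 → {G:51}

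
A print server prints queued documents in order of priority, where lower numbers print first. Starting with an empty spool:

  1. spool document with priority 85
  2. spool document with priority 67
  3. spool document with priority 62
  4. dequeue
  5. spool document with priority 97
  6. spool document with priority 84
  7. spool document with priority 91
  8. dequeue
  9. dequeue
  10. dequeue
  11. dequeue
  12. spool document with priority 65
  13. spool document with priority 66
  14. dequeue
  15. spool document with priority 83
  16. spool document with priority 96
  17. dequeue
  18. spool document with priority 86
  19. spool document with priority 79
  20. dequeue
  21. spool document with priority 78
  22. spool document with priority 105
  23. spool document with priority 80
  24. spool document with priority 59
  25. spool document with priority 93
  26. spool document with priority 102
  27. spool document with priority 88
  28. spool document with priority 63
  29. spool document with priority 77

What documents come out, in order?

62 → 67 → 84 → 85 → 91 → 65 → 66 → 79

insert 85 → {85}
insert 67 → {67, 85}
insert 62 → {62, 67, 85}
dequeue → 62; now {67, 85}
insert 97 → {67, 85, 97}
insert 84 → {67, 84, 85, 97}
insert 91 → {67, 84, 85, 91, 97}
dequeue → 67; now {84, 85, 91, 97}
dequeue → 84; now {85, 91, 97}
dequeue → 85; now {91, 97}
dequeue → 91; now {97}
insert 65 → {65, 97}
insert 66 → {65, 66, 97}
dequeue → 65; now {66, 97}
insert 83 → {66, 83, 97}
insert 96 → {66, 83, 96, 97}
dequeue → 66; now {83, 96, 97}
insert 86 → {83, 86, 96, 97}
insert 79 → {79, 83, 86, 96, 97}
dequeue → 79; now {83, 86, 96, 97}
insert 78 → {78, 83, 86, 96, 97}
insert 105 → {78, 83, 86, 96, 97, 105}
insert 80 → {78, 80, 83, 86, 96, 97, 105}
insert 59 → {59, 78, 80, 83, 86, 96, 97, 105}
insert 93 → {59, 78, 80, 83, 86, 93, 96, 97, 105}
insert 102 → {59, 78, 80, 83, 86, 93, 96, 97, 102, 105}
insert 88 → {59, 78, 80, 83, 86, 88, 93, 96, 97, 102, 105}
insert 63 → {59, 63, 78, 80, 83, 86, 88, 93, 96, 97, 102, 105}
insert 77 → {59, 63, 77, 78, 80, 83, 86, 88, 93, 96, 97, 102, 105}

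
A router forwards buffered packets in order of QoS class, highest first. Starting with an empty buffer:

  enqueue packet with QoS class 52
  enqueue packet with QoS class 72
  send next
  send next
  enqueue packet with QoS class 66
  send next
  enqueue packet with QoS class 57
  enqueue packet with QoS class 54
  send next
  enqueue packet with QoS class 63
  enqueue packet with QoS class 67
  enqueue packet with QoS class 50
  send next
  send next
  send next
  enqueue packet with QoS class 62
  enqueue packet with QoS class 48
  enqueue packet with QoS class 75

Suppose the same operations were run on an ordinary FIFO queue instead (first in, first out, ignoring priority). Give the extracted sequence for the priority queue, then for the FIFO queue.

insert 52 → {52}
insert 72 → {72, 52}
send next → 72; now {52}
send next → 52; now {}
insert 66 → {66}
send next → 66; now {}
insert 57 → {57}
insert 54 → {57, 54}
send next → 57; now {54}
insert 63 → {63, 54}
insert 67 → {67, 63, 54}
insert 50 → {67, 63, 54, 50}
send next → 67; now {63, 54, 50}
send next → 63; now {54, 50}
send next → 54; now {50}
insert 62 → {62, 50}
insert 48 → {62, 50, 48}
insert 75 → {75, 62, 50, 48}

priority queue: 72 → 52 → 66 → 57 → 67 → 63 → 54; FIFO queue: [52, 72, 66, 57, 54, 63, 67]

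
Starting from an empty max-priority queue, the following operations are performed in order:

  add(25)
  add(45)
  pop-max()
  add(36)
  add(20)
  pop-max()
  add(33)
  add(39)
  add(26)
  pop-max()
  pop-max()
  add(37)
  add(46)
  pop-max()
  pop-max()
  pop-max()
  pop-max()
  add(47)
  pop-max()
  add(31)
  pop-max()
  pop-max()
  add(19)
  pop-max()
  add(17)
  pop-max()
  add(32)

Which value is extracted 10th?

insert 25 → {25}
insert 45 → {45, 25}
pop-max → 45; now {25}
insert 36 → {36, 25}
insert 20 → {36, 25, 20}
pop-max → 36; now {25, 20}
insert 33 → {33, 25, 20}
insert 39 → {39, 33, 25, 20}
insert 26 → {39, 33, 26, 25, 20}
pop-max → 39; now {33, 26, 25, 20}
pop-max → 33; now {26, 25, 20}
insert 37 → {37, 26, 25, 20}
insert 46 → {46, 37, 26, 25, 20}
pop-max → 46; now {37, 26, 25, 20}
pop-max → 37; now {26, 25, 20}
pop-max → 26; now {25, 20}
pop-max → 25; now {20}
insert 47 → {47, 20}
pop-max → 47; now {20}
insert 31 → {31, 20}
pop-max → 31; now {20}
pop-max → 20; now {}
insert 19 → {19}
pop-max → 19; now {}
insert 17 → {17}
pop-max → 17; now {}
insert 32 → {32}

31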